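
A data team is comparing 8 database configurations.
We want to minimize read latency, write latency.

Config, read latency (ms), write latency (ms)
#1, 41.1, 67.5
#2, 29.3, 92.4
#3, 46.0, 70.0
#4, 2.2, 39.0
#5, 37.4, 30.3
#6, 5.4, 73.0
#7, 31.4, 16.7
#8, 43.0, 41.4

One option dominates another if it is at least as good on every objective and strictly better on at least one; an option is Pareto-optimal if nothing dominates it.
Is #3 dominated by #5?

Yes

#5 vs #3: read latency 37.4≤46.0, write latency 30.3≤70.0 — #5 is at least as good on every objective with at least one strict improvement.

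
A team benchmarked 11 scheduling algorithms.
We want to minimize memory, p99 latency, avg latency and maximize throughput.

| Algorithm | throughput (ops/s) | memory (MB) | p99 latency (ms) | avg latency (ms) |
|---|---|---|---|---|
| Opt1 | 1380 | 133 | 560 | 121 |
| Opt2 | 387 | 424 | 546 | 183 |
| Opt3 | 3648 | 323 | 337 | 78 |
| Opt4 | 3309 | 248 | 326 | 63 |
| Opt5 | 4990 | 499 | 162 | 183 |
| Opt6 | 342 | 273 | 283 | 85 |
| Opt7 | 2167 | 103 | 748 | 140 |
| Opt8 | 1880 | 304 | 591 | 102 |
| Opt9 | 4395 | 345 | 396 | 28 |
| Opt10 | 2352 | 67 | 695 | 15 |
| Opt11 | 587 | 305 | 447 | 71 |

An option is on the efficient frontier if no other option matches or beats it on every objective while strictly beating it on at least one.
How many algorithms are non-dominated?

7

Opt1: not dominated.
Opt2: dominated by Opt3 (throughput 3648≥387, memory 323≤424, p99 latency 337≤546, avg latency 78≤183).
Opt3: not dominated.
Opt4: not dominated.
Opt5: not dominated (best throughput).
Opt6: not dominated.
Opt7: dominated by Opt10 (throughput 2352≥2167, memory 67≤103, p99 latency 695≤748, avg latency 15≤140).
Opt8: dominated by Opt4 (throughput 3309≥1880, memory 248≤304, p99 latency 326≤591, avg latency 63≤102).
Opt9: not dominated.
Opt10: not dominated (best memory).
Opt11: dominated by Opt4 (throughput 3309≥587, memory 248≤305, p99 latency 326≤447, avg latency 63≤71).
Pareto-optimal: Opt1, Opt3, Opt4, Opt5, Opt6, Opt9, Opt10 → 7.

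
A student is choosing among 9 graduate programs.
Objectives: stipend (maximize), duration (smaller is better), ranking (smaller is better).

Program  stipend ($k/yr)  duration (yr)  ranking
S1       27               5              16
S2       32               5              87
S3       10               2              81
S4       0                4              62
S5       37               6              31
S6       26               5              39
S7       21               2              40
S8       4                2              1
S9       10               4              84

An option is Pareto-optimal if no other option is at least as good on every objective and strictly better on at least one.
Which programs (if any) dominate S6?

S1

S1: stipend 27≥26, duration 5≤5, ranking 16≤39 — dominates S6.
Others (S2, S3, S4, S5, S7, S8, S9) are each worse than S6 on at least one objective.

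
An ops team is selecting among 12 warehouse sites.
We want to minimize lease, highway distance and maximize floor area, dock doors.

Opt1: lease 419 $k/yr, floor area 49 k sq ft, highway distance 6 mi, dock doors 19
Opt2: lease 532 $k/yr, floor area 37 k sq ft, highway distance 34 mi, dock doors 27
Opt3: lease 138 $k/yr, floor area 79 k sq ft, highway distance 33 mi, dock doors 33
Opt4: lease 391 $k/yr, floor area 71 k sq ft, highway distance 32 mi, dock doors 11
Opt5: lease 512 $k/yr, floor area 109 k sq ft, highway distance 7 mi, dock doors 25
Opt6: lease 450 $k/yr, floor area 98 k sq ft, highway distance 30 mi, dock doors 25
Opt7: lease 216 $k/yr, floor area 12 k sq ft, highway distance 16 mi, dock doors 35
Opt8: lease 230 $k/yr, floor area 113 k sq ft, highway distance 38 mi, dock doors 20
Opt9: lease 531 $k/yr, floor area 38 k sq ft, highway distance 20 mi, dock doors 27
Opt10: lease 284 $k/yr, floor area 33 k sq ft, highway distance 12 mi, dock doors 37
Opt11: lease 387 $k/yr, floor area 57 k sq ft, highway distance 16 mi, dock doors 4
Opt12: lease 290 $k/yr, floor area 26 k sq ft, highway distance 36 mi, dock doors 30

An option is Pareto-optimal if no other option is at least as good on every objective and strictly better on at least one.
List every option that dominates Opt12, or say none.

Opt3, Opt10

Opt3: lease 138≤290, floor area 79≥26, highway distance 33≤36, dock doors 33≥30 — dominates Opt12.
Opt10: lease 284≤290, floor area 33≥26, highway distance 12≤36, dock doors 37≥30 — dominates Opt12.
Others (Opt1, Opt2, Opt4, Opt5, Opt6, Opt7, Opt8, Opt9, Opt11) are each worse than Opt12 on at least one objective.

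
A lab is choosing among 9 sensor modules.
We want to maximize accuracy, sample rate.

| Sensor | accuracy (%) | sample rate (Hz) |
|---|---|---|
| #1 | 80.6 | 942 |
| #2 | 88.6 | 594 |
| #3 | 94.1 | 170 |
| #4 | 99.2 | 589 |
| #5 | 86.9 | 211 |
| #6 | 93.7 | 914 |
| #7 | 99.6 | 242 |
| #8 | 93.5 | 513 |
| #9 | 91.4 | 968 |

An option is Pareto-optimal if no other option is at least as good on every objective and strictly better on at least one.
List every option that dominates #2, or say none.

#6, #9

#6: accuracy 93.7≥88.6, sample rate 914≥594 — dominates #2.
#9: accuracy 91.4≥88.6, sample rate 968≥594 — dominates #2.
Others (#1, #3, #4, #5, #7, #8) are each worse than #2 on at least one objective.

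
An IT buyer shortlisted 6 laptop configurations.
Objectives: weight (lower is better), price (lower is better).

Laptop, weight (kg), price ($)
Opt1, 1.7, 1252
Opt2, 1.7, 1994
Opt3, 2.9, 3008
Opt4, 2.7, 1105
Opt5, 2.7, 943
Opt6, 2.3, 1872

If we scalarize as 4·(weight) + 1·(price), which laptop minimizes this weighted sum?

Opt1: 4·1.7 + 1·1252 = 1258.8
Opt2: 4·1.7 + 1·1994 = 2000.8
Opt3: 4·2.9 + 1·3008 = 3019.6
Opt4: 4·2.7 + 1·1105 = 1115.8
Opt5: 4·2.7 + 1·943 = 953.8
Opt6: 4·2.3 + 1·1872 = 1881.2
Lowest: Opt5 at 953.8.

Opt5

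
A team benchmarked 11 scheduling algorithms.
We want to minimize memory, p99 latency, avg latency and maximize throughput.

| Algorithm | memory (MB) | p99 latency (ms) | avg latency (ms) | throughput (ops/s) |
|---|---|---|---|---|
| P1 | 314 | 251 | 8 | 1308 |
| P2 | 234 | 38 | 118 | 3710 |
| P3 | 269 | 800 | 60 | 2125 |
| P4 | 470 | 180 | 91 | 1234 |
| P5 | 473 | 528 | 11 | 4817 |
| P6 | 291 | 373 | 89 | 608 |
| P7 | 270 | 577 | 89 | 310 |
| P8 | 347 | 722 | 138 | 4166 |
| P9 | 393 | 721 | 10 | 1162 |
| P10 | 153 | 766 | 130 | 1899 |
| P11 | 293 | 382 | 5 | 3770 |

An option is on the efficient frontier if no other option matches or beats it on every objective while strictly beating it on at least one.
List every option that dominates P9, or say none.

P1: memory 314≤393, p99 latency 251≤721, avg latency 8≤10, throughput 1308≥1162 — dominates P9.
P11: memory 293≤393, p99 latency 382≤721, avg latency 5≤10, throughput 3770≥1162 — dominates P9.
Others (P2, P3, P4, P5, P6, P7, P8, P10) are each worse than P9 on at least one objective.

P1, P11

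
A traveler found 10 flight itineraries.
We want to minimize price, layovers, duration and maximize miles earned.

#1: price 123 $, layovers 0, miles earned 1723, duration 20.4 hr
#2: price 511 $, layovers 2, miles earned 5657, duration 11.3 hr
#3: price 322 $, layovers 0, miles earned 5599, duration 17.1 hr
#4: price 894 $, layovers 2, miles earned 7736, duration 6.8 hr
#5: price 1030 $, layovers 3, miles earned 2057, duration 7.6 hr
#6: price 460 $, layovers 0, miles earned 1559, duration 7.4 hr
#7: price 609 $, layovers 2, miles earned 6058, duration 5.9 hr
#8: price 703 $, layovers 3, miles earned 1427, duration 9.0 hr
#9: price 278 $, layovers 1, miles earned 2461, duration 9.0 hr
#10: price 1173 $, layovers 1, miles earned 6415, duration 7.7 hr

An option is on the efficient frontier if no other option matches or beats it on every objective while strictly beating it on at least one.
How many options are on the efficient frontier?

#1: not dominated (best price).
#2: not dominated.
#3: not dominated.
#4: not dominated (best miles earned).
#5: dominated by #4 (price 894≤1030, layovers 2≤3, miles earned 7736≥2057, duration 6.8≤7.6).
#6: not dominated.
#7: not dominated (best duration).
#8: dominated by #6 (price 460≤703, layovers 0≤3, miles earned 1559≥1427, duration 7.4≤9.0).
#9: not dominated.
#10: not dominated.
Pareto-optimal: #1, #2, #3, #4, #6, #7, #9, #10 → 8.

8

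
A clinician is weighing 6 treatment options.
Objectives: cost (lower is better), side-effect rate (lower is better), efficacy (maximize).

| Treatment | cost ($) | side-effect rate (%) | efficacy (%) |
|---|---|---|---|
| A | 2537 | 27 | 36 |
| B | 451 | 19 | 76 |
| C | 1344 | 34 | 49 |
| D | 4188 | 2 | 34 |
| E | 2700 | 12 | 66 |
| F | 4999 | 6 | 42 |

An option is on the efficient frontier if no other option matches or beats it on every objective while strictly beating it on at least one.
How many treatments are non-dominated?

4

A: dominated by B (cost 451≤2537, side-effect rate 19≤27, efficacy 76≥36).
B: not dominated (best cost).
C: dominated by B (cost 451≤1344, side-effect rate 19≤34, efficacy 76≥49).
D: not dominated (best side-effect rate).
E: not dominated.
F: not dominated.
Pareto-optimal: B, D, E, F → 4.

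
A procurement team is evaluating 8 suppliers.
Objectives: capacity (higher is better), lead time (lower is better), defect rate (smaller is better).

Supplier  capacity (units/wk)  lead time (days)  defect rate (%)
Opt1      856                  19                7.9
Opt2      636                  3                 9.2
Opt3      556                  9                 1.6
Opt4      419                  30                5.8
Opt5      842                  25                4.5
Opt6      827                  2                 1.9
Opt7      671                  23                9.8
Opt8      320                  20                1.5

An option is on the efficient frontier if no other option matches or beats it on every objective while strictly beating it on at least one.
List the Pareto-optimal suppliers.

Opt1: not dominated (best capacity).
Opt2: dominated by Opt6 (capacity 827≥636, lead time 2≤3, defect rate 1.9≤9.2).
Opt3: not dominated.
Opt4: dominated by Opt3 (capacity 556≥419, lead time 9≤30, defect rate 1.6≤5.8).
Opt5: not dominated.
Opt6: not dominated (best lead time).
Opt7: dominated by Opt1 (capacity 856≥671, lead time 19≤23, defect rate 7.9≤9.8).
Opt8: not dominated (best defect rate).

Opt1, Opt3, Opt5, Opt6, Opt8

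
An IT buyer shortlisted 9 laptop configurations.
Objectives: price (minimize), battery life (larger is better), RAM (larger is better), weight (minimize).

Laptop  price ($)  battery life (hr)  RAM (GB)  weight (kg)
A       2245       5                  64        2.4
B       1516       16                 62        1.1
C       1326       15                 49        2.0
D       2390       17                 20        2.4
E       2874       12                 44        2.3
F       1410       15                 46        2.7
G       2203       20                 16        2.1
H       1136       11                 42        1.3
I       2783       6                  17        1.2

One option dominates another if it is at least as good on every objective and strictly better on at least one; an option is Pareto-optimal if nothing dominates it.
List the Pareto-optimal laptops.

A: not dominated (best RAM).
B: not dominated (best weight).
C: not dominated.
D: not dominated.
E: dominated by B (price 1516≤2874, battery life 16≥12, RAM 62≥44, weight 1.1≤2.3).
F: dominated by C (price 1326≤1410, battery life 15≥15, RAM 49≥46, weight 2.0≤2.7).
G: not dominated (best battery life).
H: not dominated (best price).
I: dominated by B (price 1516≤2783, battery life 16≥6, RAM 62≥17, weight 1.1≤1.2).

A, B, C, D, G, H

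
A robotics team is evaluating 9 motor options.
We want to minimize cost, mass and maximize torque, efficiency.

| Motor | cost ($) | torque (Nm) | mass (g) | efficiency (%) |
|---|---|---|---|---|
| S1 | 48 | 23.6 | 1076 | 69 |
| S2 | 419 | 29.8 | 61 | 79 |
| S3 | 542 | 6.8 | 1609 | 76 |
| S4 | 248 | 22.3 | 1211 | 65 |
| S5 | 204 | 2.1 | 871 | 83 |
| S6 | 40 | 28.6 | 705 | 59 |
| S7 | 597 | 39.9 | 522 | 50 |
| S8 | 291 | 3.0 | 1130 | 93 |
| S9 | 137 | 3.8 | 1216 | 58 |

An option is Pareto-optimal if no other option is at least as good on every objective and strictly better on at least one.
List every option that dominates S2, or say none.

none

S1: worse on torque (23.6 vs 29.8).
S3: worse on cost (542 vs 419).
S4: worse on torque (22.3 vs 29.8).
S5: worse on torque (2.1 vs 29.8).
S6: worse on torque (28.6 vs 29.8).
S7: worse on cost (597 vs 419).
S8: worse on torque (3.0 vs 29.8).
S9: worse on torque (3.8 vs 29.8).
No option dominates S2.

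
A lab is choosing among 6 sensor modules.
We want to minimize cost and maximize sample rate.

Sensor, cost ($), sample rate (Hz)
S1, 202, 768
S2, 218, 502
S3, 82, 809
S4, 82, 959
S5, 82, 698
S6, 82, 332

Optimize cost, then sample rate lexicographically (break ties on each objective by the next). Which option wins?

First minimize cost: best is 82, kept {S3, S4, S5, S6}.
Then maximize sample rate: best is 959, kept {S4}.

S4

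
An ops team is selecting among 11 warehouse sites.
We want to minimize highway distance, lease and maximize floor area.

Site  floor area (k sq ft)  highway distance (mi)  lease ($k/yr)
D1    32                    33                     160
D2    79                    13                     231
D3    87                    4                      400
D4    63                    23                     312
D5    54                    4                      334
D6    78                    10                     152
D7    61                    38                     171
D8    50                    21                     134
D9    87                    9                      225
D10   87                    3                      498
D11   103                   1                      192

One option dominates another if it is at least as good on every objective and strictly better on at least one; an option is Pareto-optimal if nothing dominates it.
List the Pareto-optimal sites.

D1: dominated by D6 (floor area 78≥32, highway distance 10≤33, lease 152≤160).
D2: dominated by D9 (floor area 87≥79, highway distance 9≤13, lease 225≤231).
D3: dominated by D11 (floor area 103≥87, highway distance 1≤4, lease 192≤400).
D4: dominated by D2 (floor area 79≥63, highway distance 13≤23, lease 231≤312).
D5: dominated by D11 (floor area 103≥54, highway distance 1≤4, lease 192≤334).
D6: not dominated.
D7: dominated by D6 (floor area 78≥61, highway distance 10≤38, lease 152≤171).
D8: not dominated (best lease).
D9: dominated by D11 (floor area 103≥87, highway distance 1≤9, lease 192≤225).
D10: dominated by D11 (floor area 103≥87, highway distance 1≤3, lease 192≤498).
D11: not dominated (best floor area).

D6, D8, D11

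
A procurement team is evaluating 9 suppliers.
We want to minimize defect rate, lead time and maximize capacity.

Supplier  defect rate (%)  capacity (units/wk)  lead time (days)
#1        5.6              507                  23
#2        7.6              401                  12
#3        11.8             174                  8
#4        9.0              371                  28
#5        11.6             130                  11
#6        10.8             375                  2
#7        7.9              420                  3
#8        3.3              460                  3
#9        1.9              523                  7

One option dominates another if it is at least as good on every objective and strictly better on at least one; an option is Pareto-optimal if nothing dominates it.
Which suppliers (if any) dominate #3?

#6: defect rate 10.8≤11.8, capacity 375≥174, lead time 2≤8 — dominates #3.
#7: defect rate 7.9≤11.8, capacity 420≥174, lead time 3≤8 — dominates #3.
#8: defect rate 3.3≤11.8, capacity 460≥174, lead time 3≤8 — dominates #3.
#9: defect rate 1.9≤11.8, capacity 523≥174, lead time 7≤8 — dominates #3.
Others (#1, #2, #4, #5) are each worse than #3 on at least one objective.

#6, #7, #8, #9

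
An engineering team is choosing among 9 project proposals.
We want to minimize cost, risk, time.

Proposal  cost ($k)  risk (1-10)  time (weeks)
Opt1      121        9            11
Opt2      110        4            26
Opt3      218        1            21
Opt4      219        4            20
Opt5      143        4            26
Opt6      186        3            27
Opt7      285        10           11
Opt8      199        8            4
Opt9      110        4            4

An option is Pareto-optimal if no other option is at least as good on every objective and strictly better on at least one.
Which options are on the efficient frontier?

Opt1: dominated by Opt9 (cost 110≤121, risk 4≤9, time 4≤11).
Opt2: dominated by Opt9 (cost 110≤110, risk 4≤4, time 4≤26).
Opt3: not dominated (best risk).
Opt4: dominated by Opt9 (cost 110≤219, risk 4≤4, time 4≤20).
Opt5: dominated by Opt2 (cost 110≤143, risk 4≤4, time 26≤26).
Opt6: not dominated.
Opt7: dominated by Opt1 (cost 121≤285, risk 9≤10, time 11≤11).
Opt8: dominated by Opt9 (cost 110≤199, risk 4≤8, time 4≤4).
Opt9: not dominated.

Opt3, Opt6, Opt9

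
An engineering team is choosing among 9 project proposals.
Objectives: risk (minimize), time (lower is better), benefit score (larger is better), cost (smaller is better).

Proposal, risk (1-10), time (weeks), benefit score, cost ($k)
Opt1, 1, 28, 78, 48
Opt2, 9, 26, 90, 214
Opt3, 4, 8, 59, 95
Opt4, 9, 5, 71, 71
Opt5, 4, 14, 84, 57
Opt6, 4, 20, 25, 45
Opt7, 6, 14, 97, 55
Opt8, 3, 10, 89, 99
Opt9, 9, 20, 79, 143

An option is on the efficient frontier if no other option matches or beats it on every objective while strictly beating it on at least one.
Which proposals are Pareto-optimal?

Opt1: not dominated (best risk).
Opt2: dominated by Opt7 (risk 6≤9, time 14≤26, benefit score 97≥90, cost 55≤214).
Opt3: not dominated.
Opt4: not dominated (best time).
Opt5: not dominated.
Opt6: not dominated (best cost).
Opt7: not dominated (best benefit score).
Opt8: not dominated.
Opt9: dominated by Opt5 (risk 4≤9, time 14≤20, benefit score 84≥79, cost 57≤143).

Opt1, Opt3, Opt4, Opt5, Opt6, Opt7, Opt8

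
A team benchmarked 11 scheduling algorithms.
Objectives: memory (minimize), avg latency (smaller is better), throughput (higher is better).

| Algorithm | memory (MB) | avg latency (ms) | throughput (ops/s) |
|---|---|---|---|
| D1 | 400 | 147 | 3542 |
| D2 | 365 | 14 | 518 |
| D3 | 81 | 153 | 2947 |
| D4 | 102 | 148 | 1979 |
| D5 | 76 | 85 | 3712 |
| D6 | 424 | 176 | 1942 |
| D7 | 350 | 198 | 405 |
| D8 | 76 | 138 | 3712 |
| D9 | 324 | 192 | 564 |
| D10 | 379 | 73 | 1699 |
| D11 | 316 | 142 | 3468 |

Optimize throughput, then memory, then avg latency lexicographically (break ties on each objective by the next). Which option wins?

D5

First maximize throughput: best is 3712, kept {D5, D8}.
Then minimize memory: best is 76, kept {D5, D8}.
Then minimize avg latency: best is 85, kept {D5}.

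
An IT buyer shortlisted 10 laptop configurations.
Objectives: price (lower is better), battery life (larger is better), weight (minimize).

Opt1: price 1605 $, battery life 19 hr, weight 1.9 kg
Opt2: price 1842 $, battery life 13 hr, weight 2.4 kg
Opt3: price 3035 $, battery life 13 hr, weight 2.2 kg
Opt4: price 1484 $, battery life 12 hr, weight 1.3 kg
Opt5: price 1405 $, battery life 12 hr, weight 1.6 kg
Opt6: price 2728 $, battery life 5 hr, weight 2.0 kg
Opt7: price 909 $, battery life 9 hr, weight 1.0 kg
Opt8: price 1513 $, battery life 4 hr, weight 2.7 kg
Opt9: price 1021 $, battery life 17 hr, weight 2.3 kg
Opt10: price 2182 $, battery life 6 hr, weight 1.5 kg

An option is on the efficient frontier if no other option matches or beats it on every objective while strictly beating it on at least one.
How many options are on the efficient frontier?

5

Opt1: not dominated (best battery life).
Opt2: dominated by Opt1 (price 1605≤1842, battery life 19≥13, weight 1.9≤2.4).
Opt3: dominated by Opt1 (price 1605≤3035, battery life 19≥13, weight 1.9≤2.2).
Opt4: not dominated.
Opt5: not dominated.
Opt6: dominated by Opt1 (price 1605≤2728, battery life 19≥5, weight 1.9≤2.0).
Opt7: not dominated (best price).
Opt8: dominated by Opt4 (price 1484≤1513, battery life 12≥4, weight 1.3≤2.7).
Opt9: not dominated.
Opt10: dominated by Opt4 (price 1484≤2182, battery life 12≥6, weight 1.3≤1.5).
Pareto-optimal: Opt1, Opt4, Opt5, Opt7, Opt9 → 5.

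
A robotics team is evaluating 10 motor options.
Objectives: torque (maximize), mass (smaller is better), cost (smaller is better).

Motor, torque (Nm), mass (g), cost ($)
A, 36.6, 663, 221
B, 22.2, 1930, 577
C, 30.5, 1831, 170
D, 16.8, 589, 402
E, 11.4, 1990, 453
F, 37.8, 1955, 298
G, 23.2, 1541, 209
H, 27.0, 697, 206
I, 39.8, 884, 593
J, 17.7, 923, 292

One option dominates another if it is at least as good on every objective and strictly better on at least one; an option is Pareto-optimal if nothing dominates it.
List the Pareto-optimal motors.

A, C, D, F, H, I

A: not dominated.
B: dominated by A (torque 36.6≥22.2, mass 663≤1930, cost 221≤577).
C: not dominated (best cost).
D: not dominated (best mass).
E: dominated by A (torque 36.6≥11.4, mass 663≤1990, cost 221≤453).
F: not dominated.
G: dominated by H (torque 27.0≥23.2, mass 697≤1541, cost 206≤209).
H: not dominated.
I: not dominated (best torque).
J: dominated by A (torque 36.6≥17.7, mass 663≤923, cost 221≤292).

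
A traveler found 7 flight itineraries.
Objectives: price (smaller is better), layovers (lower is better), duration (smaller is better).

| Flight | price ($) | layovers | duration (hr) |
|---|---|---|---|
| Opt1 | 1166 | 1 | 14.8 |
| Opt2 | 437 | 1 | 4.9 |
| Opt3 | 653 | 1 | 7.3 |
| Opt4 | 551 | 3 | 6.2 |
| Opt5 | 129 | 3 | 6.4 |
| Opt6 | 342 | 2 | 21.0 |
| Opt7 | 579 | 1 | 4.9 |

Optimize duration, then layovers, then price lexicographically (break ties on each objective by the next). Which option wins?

First minimize duration: best is 4.9, kept {Opt2, Opt7}.
Then minimize layovers: best is 1, kept {Opt2, Opt7}.
Then minimize price: best is 437, kept {Opt2}.

Opt2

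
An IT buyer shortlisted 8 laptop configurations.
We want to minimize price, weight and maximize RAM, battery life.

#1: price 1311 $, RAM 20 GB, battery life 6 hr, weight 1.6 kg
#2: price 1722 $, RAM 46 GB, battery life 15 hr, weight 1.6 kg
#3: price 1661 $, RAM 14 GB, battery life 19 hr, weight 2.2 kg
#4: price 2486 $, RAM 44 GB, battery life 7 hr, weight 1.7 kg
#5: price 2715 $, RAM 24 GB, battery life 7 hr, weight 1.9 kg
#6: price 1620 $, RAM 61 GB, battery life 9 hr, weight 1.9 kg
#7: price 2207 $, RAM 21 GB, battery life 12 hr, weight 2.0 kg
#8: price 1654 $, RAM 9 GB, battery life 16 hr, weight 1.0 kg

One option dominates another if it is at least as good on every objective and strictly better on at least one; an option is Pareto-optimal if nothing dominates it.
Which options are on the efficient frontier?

#1: not dominated (best price).
#2: not dominated.
#3: not dominated (best battery life).
#4: dominated by #2 (price 1722≤2486, RAM 46≥44, battery life 15≥7, weight 1.6≤1.7).
#5: dominated by #2 (price 1722≤2715, RAM 46≥24, battery life 15≥7, weight 1.6≤1.9).
#6: not dominated (best RAM).
#7: dominated by #2 (price 1722≤2207, RAM 46≥21, battery life 15≥12, weight 1.6≤2.0).
#8: not dominated (best weight).

#1, #2, #3, #6, #8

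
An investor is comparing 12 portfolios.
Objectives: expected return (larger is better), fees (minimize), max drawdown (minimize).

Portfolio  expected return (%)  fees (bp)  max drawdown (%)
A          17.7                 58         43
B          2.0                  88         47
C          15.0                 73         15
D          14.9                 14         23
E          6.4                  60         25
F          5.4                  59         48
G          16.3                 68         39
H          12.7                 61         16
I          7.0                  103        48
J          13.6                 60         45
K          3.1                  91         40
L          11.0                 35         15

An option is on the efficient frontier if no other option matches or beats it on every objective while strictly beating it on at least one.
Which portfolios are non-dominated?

A: not dominated (best expected return).
B: dominated by A (expected return 17.7≥2.0, fees 58≤88, max drawdown 43≤47).
C: not dominated.
D: not dominated (best fees).
E: dominated by D (expected return 14.9≥6.4, fees 14≤60, max drawdown 23≤25).
F: dominated by A (expected return 17.7≥5.4, fees 58≤59, max drawdown 43≤48).
G: not dominated.
H: not dominated.
I: dominated by A (expected return 17.7≥7.0, fees 58≤103, max drawdown 43≤48).
J: dominated by A (expected return 17.7≥13.6, fees 58≤60, max drawdown 43≤45).
K: dominated by C (expected return 15.0≥3.1, fees 73≤91, max drawdown 15≤40).
L: not dominated.

A, C, D, G, H, L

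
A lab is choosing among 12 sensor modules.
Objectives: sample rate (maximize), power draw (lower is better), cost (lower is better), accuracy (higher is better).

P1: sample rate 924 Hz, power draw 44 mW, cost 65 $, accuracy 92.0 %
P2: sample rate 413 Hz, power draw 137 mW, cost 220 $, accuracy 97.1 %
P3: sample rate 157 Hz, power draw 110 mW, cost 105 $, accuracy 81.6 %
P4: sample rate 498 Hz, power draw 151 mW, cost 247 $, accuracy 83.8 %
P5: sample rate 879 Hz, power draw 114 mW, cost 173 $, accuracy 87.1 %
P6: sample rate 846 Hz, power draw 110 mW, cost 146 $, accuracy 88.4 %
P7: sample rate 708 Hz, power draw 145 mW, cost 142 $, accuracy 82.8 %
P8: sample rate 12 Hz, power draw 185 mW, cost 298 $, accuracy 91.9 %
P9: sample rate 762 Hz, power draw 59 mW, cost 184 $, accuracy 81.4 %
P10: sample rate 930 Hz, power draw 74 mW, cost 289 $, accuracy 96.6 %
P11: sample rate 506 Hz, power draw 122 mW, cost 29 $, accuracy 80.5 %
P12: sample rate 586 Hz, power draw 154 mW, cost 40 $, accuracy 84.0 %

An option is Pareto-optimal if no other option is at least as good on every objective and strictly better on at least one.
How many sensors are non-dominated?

P1: not dominated (best power draw).
P2: not dominated (best accuracy).
P3: dominated by P1 (sample rate 924≥157, power draw 44≤110, cost 65≤105, accuracy 92.0≥81.6).
P4: dominated by P1 (sample rate 924≥498, power draw 44≤151, cost 65≤247, accuracy 92.0≥83.8).
P5: dominated by P1 (sample rate 924≥879, power draw 44≤114, cost 65≤173, accuracy 92.0≥87.1).
P6: dominated by P1 (sample rate 924≥846, power draw 44≤110, cost 65≤146, accuracy 92.0≥88.4).
P7: dominated by P1 (sample rate 924≥708, power draw 44≤145, cost 65≤142, accuracy 92.0≥82.8).
P8: dominated by P1 (sample rate 924≥12, power draw 44≤185, cost 65≤298, accuracy 92.0≥91.9).
P9: dominated by P1 (sample rate 924≥762, power draw 44≤59, cost 65≤184, accuracy 92.0≥81.4).
P10: not dominated (best sample rate).
P11: not dominated (best cost).
P12: not dominated.
Pareto-optimal: P1, P2, P10, P11, P12 → 5.

5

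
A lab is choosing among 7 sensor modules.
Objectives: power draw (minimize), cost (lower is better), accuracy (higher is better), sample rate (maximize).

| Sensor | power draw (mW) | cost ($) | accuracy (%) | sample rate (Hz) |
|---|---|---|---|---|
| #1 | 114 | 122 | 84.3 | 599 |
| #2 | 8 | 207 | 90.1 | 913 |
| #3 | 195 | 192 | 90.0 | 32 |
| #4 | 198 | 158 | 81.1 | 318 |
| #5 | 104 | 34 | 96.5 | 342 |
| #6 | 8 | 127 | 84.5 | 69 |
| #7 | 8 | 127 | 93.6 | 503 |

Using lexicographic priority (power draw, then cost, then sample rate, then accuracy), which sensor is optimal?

First minimize power draw: best is 8, kept {#2, #6, #7}.
Then minimize cost: best is 127, kept {#6, #7}.
Then maximize sample rate: best is 503, kept {#7}.

#7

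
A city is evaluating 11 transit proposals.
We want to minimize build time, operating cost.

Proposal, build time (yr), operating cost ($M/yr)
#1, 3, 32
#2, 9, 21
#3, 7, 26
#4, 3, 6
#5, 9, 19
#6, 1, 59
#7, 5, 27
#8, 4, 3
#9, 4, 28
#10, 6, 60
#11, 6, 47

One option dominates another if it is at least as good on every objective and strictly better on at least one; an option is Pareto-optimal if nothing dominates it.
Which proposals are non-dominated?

#1: dominated by #4 (build time 3≤3, operating cost 6≤32).
#2: dominated by #4 (build time 3≤9, operating cost 6≤21).
#3: dominated by #4 (build time 3≤7, operating cost 6≤26).
#4: not dominated.
#5: dominated by #4 (build time 3≤9, operating cost 6≤19).
#6: not dominated (best build time).
#7: dominated by #4 (build time 3≤5, operating cost 6≤27).
#8: not dominated (best operating cost).
#9: dominated by #4 (build time 3≤4, operating cost 6≤28).
#10: dominated by #1 (build time 3≤6, operating cost 32≤60).
#11: dominated by #1 (build time 3≤6, operating cost 32≤47).

#4, #6, #8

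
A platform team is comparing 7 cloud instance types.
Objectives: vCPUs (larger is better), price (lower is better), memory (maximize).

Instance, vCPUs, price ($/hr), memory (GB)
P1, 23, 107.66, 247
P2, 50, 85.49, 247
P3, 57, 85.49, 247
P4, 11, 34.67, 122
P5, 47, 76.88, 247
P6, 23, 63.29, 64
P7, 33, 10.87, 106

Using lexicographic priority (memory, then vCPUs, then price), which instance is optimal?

P3

First maximize memory: best is 247, kept {P1, P2, P3, P5}.
Then maximize vCPUs: best is 57, kept {P3}.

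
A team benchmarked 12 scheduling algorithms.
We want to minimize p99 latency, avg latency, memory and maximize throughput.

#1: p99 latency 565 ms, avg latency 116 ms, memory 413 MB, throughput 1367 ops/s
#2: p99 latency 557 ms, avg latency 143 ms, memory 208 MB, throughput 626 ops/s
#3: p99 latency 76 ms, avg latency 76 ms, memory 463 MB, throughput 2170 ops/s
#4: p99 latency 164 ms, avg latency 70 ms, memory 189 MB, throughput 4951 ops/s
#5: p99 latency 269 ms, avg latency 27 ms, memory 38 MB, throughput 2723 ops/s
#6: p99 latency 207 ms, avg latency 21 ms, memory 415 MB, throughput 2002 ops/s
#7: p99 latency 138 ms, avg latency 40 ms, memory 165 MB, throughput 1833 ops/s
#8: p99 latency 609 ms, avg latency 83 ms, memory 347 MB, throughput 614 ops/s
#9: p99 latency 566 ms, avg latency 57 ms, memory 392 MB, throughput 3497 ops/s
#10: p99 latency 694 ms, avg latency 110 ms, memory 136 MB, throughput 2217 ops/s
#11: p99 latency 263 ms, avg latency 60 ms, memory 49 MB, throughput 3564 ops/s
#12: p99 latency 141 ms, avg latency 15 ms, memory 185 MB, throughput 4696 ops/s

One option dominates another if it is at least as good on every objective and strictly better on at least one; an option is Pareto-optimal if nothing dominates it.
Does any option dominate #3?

#1: worse on p99 latency (565 vs 76).
#2: worse on p99 latency (557 vs 76).
#4: worse on p99 latency (164 vs 76).
#5: worse on p99 latency (269 vs 76).
#6: worse on p99 latency (207 vs 76).
#7: worse on p99 latency (138 vs 76).
#8: worse on p99 latency (609 vs 76).
#9: worse on p99 latency (566 vs 76).
#10: worse on p99 latency (694 vs 76).
#11: worse on p99 latency (263 vs 76).
#12: worse on p99 latency (141 vs 76).
No option is at least as good as #3 on every objective and strictly better on one.

No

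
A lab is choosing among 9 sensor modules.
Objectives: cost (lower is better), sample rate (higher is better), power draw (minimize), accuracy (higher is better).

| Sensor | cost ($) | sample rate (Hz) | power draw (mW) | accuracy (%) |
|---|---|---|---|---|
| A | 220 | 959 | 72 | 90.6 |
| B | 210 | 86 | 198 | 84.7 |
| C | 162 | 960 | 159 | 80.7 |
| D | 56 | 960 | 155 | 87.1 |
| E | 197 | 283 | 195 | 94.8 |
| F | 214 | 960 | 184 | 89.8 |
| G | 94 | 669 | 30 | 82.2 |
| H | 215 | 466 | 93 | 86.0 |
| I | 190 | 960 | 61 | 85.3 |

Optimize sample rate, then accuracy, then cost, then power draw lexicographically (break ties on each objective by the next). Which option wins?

First maximize sample rate: best is 960, kept {C, D, F, I}.
Then maximize accuracy: best is 89.8, kept {F}.

F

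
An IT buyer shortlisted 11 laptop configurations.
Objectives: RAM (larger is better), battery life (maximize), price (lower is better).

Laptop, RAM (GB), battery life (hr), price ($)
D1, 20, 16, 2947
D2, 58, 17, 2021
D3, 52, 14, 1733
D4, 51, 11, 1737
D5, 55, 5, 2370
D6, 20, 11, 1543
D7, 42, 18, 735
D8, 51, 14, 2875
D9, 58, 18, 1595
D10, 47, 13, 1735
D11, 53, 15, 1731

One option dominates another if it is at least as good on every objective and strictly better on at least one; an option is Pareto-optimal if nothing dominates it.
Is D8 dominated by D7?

No

D7 vs D8: D7 is worse on RAM (42 vs 51), so it does not dominate D8.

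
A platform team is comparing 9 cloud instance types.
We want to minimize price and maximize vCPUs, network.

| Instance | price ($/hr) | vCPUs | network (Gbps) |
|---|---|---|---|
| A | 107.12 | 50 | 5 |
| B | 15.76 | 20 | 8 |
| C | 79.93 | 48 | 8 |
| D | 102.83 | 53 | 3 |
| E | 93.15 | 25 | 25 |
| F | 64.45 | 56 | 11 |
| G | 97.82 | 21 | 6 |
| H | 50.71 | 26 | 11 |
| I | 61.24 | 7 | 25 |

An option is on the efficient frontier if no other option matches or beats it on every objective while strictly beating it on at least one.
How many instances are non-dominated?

5

A: dominated by F (price 64.45≤107.12, vCPUs 56≥50, network 11≥5).
B: not dominated (best price).
C: dominated by F (price 64.45≤79.93, vCPUs 56≥48, network 11≥8).
D: dominated by F (price 64.45≤102.83, vCPUs 56≥53, network 11≥3).
E: not dominated.
F: not dominated (best vCPUs).
G: dominated by C (price 79.93≤97.82, vCPUs 48≥21, network 8≥6).
H: not dominated.
I: not dominated.
Pareto-optimal: B, E, F, H, I → 5.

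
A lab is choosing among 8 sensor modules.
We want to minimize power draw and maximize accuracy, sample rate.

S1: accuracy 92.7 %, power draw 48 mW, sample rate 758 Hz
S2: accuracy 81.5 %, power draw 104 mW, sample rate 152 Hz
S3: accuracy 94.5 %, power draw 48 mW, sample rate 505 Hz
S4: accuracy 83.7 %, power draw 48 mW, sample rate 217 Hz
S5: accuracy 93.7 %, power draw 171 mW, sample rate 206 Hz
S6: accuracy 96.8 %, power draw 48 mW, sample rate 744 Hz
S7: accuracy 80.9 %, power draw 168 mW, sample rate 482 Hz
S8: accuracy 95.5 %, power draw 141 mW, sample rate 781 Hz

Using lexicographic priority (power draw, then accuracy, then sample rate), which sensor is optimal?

First minimize power draw: best is 48, kept {S1, S3, S4, S6}.
Then maximize accuracy: best is 96.8, kept {S6}.

S6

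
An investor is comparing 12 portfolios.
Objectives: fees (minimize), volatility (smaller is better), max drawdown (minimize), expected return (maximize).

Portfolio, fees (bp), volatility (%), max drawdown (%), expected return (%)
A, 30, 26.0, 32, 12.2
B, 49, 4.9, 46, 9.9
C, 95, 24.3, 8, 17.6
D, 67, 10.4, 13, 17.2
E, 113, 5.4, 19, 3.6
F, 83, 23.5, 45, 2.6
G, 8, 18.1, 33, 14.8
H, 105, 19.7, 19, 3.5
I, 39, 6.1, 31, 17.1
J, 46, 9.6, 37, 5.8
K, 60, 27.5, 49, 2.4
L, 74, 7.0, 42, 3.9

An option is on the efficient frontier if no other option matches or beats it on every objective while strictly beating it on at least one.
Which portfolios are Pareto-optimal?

A, B, C, D, E, G, I

A: not dominated.
B: not dominated (best volatility).
C: not dominated (best max drawdown).
D: not dominated.
E: not dominated.
F: dominated by D (fees 67≤83, volatility 10.4≤23.5, max drawdown 13≤45, expected return 17.2≥2.6).
G: not dominated (best fees).
H: dominated by D (fees 67≤105, volatility 10.4≤19.7, max drawdown 13≤19, expected return 17.2≥3.5).
I: not dominated.
J: dominated by I (fees 39≤46, volatility 6.1≤9.6, max drawdown 31≤37, expected return 17.1≥5.8).
K: dominated by A (fees 30≤60, volatility 26.0≤27.5, max drawdown 32≤49, expected return 12.2≥2.4).
L: dominated by I (fees 39≤74, volatility 6.1≤7.0, max drawdown 31≤42, expected return 17.1≥3.9).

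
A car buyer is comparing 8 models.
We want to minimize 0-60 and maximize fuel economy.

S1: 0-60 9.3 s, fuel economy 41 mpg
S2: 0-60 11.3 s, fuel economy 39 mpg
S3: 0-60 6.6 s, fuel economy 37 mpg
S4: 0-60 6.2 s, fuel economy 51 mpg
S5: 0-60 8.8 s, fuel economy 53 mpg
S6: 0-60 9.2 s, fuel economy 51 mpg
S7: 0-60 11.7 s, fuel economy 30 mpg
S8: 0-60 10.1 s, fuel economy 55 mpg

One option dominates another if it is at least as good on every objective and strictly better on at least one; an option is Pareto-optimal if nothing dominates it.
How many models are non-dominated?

S1: dominated by S4 (0-60 6.2≤9.3, fuel economy 51≥41).
S2: dominated by S1 (0-60 9.3≤11.3, fuel economy 41≥39).
S3: dominated by S4 (0-60 6.2≤6.6, fuel economy 51≥37).
S4: not dominated (best 0-60).
S5: not dominated.
S6: dominated by S4 (0-60 6.2≤9.2, fuel economy 51≥51).
S7: dominated by S1 (0-60 9.3≤11.7, fuel economy 41≥30).
S8: not dominated (best fuel economy).
Pareto-optimal: S4, S5, S8 → 3.

3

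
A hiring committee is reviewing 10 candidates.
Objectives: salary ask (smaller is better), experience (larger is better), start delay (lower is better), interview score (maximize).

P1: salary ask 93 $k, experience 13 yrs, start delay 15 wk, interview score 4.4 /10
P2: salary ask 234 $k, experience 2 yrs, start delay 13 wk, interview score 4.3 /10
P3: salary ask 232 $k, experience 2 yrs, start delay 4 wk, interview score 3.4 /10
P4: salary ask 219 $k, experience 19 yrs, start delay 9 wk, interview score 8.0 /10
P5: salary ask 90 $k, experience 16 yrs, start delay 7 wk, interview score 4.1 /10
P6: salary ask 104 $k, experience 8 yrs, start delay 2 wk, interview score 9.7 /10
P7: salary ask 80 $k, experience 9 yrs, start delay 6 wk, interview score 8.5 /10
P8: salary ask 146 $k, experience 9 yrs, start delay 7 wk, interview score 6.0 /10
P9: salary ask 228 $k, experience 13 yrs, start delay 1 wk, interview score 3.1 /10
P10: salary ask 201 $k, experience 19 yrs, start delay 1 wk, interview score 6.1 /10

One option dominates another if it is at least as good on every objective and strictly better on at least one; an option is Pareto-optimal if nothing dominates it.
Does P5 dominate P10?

No

P5 vs P10: P5 is worse on experience (16 vs 19), so it does not dominate P10.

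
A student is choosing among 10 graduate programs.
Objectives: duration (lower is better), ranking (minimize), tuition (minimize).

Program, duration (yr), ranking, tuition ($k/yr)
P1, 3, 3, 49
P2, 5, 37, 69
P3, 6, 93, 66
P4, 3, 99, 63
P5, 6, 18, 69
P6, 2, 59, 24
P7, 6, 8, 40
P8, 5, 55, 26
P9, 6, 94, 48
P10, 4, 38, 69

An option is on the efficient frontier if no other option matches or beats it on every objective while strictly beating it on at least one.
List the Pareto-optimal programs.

P1, P6, P7, P8

P1: not dominated (best ranking).
P2: dominated by P1 (duration 3≤5, ranking 3≤37, tuition 49≤69).
P3: dominated by P1 (duration 3≤6, ranking 3≤93, tuition 49≤66).
P4: dominated by P1 (duration 3≤3, ranking 3≤99, tuition 49≤63).
P5: dominated by P1 (duration 3≤6, ranking 3≤18, tuition 49≤69).
P6: not dominated (best duration).
P7: not dominated.
P8: not dominated.
P9: dominated by P6 (duration 2≤6, ranking 59≤94, tuition 24≤48).
P10: dominated by P1 (duration 3≤4, ranking 3≤38, tuition 49≤69).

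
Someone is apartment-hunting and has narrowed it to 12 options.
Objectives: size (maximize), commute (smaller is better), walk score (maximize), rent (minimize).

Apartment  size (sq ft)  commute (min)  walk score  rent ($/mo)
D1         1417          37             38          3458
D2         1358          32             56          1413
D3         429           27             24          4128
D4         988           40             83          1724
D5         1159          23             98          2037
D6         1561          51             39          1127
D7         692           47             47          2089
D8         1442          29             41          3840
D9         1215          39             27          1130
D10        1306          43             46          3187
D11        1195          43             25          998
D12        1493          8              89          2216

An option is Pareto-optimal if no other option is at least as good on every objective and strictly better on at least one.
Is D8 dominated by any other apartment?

D12 vs D8: size 1493≥1442, commute 8≤29, walk score 89≥41, rent 2216≤3840 — D12 is at least as good on every objective and strictly better on at least one, so D12 dominates D8.

Yes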